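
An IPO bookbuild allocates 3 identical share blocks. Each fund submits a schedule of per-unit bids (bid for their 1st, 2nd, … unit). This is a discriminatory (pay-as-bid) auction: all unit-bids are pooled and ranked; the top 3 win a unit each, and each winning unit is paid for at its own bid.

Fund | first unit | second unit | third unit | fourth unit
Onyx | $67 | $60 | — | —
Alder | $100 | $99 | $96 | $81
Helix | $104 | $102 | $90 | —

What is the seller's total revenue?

Total revenue: $306

Pooled unit-bids ranked (top 3): 104 (Helix-1), 102 (Helix-2), 100 (Alder-1)
Next rejected bid: $99 (not a price — pay-as-bid).
Each winning unit pays its own bid.
Revenue = 104 + 102 + 100 = $306.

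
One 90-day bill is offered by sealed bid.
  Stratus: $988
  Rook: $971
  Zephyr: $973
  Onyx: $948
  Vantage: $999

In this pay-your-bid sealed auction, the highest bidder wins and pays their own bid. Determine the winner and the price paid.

Sorting bids: 999 (Vantage) > 988 (Stratus) > 973 (Zephyr) > 971 (Rook) > 948 (Onyx)
Vantage is highest → pays own bid, $999.

Vantage pays $999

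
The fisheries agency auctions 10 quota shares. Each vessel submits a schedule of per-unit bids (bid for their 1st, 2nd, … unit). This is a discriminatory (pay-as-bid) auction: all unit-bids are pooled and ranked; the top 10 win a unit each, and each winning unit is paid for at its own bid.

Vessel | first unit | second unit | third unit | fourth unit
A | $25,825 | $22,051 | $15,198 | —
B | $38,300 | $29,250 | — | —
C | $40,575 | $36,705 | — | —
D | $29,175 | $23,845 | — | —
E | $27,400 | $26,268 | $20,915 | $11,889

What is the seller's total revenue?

Total revenue: $299,394

Merging the schedules and taking the best 10: 40,575 (C-1), 38,300 (B-1), 36,705 (C-2), 29,250 (B-2), 29,175 (D-1), 27,400 (E-1), 26,268 (E-2), 25,825 (A-1), 23,845 (D-2), 22,051 (A-2)
Next rejected bid: $20,915 (not a price — pay-as-bid).
Each winning unit pays its own bid.
Revenue = 40,575 + 38,300 + 36,705 + 29,250 + 29,175 + 27,400 + 26,268 + 25,825 + 23,845 + 22,051 = $299,394.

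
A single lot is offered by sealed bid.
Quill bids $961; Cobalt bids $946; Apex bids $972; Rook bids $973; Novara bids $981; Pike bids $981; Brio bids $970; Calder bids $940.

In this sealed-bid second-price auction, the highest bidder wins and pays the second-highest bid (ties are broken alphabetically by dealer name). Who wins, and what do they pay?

Sealed-bid second-price auction: the highest bidder wins and pays the second-highest bid.
Bids in order: 981 (Novara) > 981 (Pike) > 973 (Rook) > 972 (Apex) > 970 (Brio) > 961 (Quill) > …
Tie at $981 → Novara wins by tie-break.
Novara is highest; pays the second-highest bid, $981.

Novara pays $981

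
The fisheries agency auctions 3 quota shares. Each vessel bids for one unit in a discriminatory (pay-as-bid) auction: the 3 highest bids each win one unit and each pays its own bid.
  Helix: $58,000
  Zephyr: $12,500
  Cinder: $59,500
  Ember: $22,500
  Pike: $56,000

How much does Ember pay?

Ember pays $0

Sorting: 59,500 (Cinder), 58,000 (Helix), 56,000 (Pike), 22,500 (Ember), 12,500 (Zephyr)
The 3 highest are Cinder, Helix, Pike.
Ember does not win → $0.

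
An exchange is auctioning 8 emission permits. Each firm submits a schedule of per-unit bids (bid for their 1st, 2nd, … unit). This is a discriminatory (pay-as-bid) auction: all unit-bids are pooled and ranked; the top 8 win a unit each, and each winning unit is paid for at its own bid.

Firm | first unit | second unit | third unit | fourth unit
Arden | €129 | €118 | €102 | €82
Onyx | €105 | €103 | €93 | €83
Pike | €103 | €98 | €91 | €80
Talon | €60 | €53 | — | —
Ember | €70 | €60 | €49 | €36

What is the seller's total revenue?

Pooled unit-bids ranked (top 8): 129 (Arden-1), 118 (Arden-2), 105 (Onyx-1), 103 (Onyx-2), 103 (Pike-1), 102 (Arden-3), 98 (Pike-2), 93 (Onyx-3)
Next rejected bid: €91 (not a price — pay-as-bid).
Each winning unit pays its own bid.
Revenue = 129 + 118 + 105 + 103 + 103 + 102 + 98 + 93 = €851.

Total revenue: €851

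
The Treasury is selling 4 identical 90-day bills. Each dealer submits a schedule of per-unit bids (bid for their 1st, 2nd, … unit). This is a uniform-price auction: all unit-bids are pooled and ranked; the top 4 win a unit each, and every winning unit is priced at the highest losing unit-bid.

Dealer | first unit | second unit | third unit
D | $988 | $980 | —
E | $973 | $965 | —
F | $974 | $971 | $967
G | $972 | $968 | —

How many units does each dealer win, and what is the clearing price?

All unit-bids, highest first — top 4: 988 (D-1), 980 (D-2), 974 (F-1), 973 (E-1)
First bid not allocated: $972.
Allocation: D 2, E 1, F 1.

D 2, E 1, F 1; clearing price $972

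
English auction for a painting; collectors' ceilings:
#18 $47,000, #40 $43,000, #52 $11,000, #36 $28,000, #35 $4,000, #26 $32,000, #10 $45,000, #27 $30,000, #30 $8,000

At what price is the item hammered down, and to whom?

#18 wins at $45,000

Rule: the price rises until one bidder remains; the winner pays the price at which the last rival dropped out.
Sorting limits: 47,000 (#18) > 45,000 (#10) > 43,000 (#40) > 32,000 (#26) > 30,000 (#27) > 28,000 (#36) > …
#10 is the last rival to drop out, at $45,000; #18 remains and wins at that price.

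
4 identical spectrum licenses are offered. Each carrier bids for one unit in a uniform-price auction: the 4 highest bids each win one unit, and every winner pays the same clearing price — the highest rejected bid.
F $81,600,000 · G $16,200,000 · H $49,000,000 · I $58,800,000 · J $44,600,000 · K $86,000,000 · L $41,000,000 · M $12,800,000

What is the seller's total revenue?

Total revenue: $178,400,000

Sorting: 86,000,000 (K), 81,600,000 (F), 58,800,000 (I), 49,000,000 (H), 44,600,000 (J), 41,000,000 (L), …
Top 4: K, F, I, H.
Highest unsuccessful bid: $44,600,000 → clearing price.
Total revenue = 4 × $44,600,000 = $178,400,000.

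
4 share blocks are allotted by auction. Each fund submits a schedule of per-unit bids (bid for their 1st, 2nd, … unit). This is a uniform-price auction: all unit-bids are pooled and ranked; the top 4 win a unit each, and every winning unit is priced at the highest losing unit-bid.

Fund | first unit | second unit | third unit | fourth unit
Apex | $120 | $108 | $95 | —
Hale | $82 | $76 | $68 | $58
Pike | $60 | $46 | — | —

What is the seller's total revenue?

All unit-bids, highest first — top 4: 120 (Apex-1), 108 (Apex-2), 95 (Apex-3), 82 (Hale-1)
The (k+1)-th unit-bid is $76.
Allocation: Apex 3, Hale 1. Every unit priced at $76.
Revenue = 4 × 76 = $304.

Total revenue: $304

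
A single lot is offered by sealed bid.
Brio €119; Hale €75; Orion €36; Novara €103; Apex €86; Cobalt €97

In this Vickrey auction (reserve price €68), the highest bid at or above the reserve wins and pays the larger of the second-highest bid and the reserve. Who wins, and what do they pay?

Sorting bids: 119 (Brio) > 103 (Novara) > 97 (Cobalt) > 86 (Apex) > 75 (Hale) > 36 (Orion)
Brio has the top bid at or above the reserve (€119).
Second-highest bid €103 exceeds the reserve €68 → payment €103.

Brio pays €103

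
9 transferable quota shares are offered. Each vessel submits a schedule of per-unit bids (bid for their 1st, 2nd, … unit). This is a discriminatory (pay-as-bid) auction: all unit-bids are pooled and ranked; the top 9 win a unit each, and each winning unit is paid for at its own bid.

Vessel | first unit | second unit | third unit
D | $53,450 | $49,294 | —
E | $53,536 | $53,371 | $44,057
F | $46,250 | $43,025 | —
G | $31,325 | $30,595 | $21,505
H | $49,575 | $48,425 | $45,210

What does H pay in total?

H pays $143,210

All unit-bids, highest first — top 9: 53,536 (E-1), 53,450 (D-1), 53,371 (E-2), 49,575 (H-1), 49,294 (D-2), 48,425 (H-2), 46,250 (F-1), 45,210 (H-3), 44,057 (E-3)
Next rejected bid: $43,025 (not a price — pay-as-bid).
H's winning unit-bids: 49,575 + 48,425 + 45,210 = $143,210.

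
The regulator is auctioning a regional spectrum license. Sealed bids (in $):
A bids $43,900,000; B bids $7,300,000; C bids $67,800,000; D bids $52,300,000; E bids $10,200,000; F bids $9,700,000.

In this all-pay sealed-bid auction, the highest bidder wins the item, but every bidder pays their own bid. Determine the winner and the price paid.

C pays $67,800,000

All-pay sealed-bid auction: the highest bidder wins the item, but every bidder pays their own bid.
Bids in order: 67,800,000 (C) > 52,300,000 (D) > 43,900,000 (A) > 10,200,000 (E) > 9,700,000 (F) > 7,300,000 (B)
C is highest and takes the item; every bidder forfeits their bid.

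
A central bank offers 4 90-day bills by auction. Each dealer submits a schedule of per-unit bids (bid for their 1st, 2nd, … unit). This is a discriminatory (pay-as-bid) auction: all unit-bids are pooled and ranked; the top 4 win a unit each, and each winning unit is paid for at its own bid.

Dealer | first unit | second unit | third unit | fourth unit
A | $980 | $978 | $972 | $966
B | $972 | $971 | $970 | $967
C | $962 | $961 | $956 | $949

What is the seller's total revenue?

Total revenue: $3,902

All unit-bids, highest first — top 4: 980 (A-1), 978 (A-2), 972 (A-3), 972 (B-1)
Next rejected bid: $971 (not a price — pay-as-bid).
Each winning unit pays its own bid.
Revenue = 980 + 978 + 972 + 972 = $3,902.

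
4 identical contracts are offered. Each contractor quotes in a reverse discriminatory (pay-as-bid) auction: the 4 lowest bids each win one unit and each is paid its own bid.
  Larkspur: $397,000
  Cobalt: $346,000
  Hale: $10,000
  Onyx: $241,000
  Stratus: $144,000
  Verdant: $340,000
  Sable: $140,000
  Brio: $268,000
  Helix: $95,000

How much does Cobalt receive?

Cobalt is paid $0

Sorting: 10,000 (Hale), 95,000 (Helix), 140,000 (Sable), 144,000 (Stratus), 241,000 (Onyx), 268,000 (Brio), …
Lowest 4: Hale, Helix, Sable, Stratus.
Cobalt does not win → $0.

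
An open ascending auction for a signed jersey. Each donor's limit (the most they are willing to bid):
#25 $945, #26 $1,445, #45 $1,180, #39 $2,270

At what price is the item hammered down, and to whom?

Limits in order: 2,270 (#39) > 1,445 (#26) > 1,180 (#45) > 945 (#25)
Once the price passes $1,445, only #39 is left; the hammer falls at #26's limit of $1,445.

#39 wins at $1,445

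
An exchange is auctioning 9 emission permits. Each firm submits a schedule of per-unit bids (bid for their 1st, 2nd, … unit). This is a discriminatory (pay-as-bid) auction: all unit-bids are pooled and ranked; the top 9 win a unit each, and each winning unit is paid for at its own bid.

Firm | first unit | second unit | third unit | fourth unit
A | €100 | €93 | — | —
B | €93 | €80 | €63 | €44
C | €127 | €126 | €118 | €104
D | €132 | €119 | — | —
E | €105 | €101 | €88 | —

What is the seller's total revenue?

Pooled unit-bids ranked (top 9): 132 (D-1), 127 (C-1), 126 (C-2), 119 (D-2), 118 (C-3), 105 (E-1), 104 (C-4), 101 (E-2), 100 (A-1)
Next rejected bid: €93 (not a price — pay-as-bid).
Each winning unit pays its own bid.
Revenue = 132 + 127 + 126 + 119 + 118 + 105 + 104 + 101 + 100 = €1,032.

Total revenue: €1,032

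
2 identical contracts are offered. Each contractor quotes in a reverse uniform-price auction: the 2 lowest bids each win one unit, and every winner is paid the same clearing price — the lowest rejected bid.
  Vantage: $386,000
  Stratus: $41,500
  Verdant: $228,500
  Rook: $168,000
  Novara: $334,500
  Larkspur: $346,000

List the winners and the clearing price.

Stratus, Rook; each is paid $228,500

Sorting: 41,500 (Stratus), 168,000 (Rook), 228,500 (Verdant), 334,500 (Novara), …
The 2 lowest are Stratus, Rook.
Clearing price = lowest rejected bid = $228,500.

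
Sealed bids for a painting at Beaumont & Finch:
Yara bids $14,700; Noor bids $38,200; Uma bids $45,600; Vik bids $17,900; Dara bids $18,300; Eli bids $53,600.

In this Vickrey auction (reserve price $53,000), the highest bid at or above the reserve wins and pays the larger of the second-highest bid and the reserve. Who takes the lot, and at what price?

Eli pays $53,000

Rule: the highest bid at or above the reserve wins and pays the larger of the second-highest bid and the reserve.
Bids ranked: 53,600 (Eli) > 45,600 (Uma) > 38,200 (Noor) > 18,300 (Dara) > 17,900 (Vik) > 14,700 (Yara)
Eli has the top bid at or above the reserve ($53,600).
max(second-highest $45,600, reserve $53,000) = $53,000.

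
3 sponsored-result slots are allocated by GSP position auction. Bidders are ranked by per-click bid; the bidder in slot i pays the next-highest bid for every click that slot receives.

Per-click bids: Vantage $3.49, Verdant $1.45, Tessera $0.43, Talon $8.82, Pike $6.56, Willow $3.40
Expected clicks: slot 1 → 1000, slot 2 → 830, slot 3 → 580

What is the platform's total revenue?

Total revenue: $11428.70

Ranked by bid: $8.82 (Talon) > $6.56 (Pike) > $3.49 (Vantage) > $3.40 (Willow) > …
Slot 1: Talon pays $6.56 × 1000 = $6560.00
Slot 2: Pike pays $3.49 × 830 = $2896.70
Slot 3: Vantage pays $3.40 × 580 = $1972.00
Total = $11428.70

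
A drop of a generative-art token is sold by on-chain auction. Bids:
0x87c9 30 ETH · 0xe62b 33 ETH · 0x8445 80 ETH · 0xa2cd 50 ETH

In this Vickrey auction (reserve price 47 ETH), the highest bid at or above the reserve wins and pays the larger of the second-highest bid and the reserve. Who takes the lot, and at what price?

0x8445 pays 50 ETH

Rule: the highest bid at or above the reserve wins and pays the larger of the second-highest bid and the reserve.
Bids ranked: 80 (0x8445) > 50 (0xa2cd) > 33 (0xe62b) > 30 (0x87c9)
0x8445 has the top bid at or above the reserve (80 ETH).
Second-highest bid 50 ETH exceeds the reserve 47 ETH → payment 50 ETH.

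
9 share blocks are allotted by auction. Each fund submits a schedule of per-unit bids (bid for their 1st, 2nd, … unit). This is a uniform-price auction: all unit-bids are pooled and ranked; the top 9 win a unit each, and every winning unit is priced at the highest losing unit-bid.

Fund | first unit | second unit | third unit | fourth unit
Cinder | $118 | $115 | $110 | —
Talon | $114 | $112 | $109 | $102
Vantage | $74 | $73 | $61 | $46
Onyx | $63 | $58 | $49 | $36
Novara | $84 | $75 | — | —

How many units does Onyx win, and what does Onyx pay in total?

Pooled unit-bids ranked (top 9): 118 (Cinder-1), 115 (Cinder-2), 114 (Talon-1), 112 (Talon-2), 110 (Cinder-3), 109 (Talon-3), 102 (Talon-4), 84 (Novara-1), 75 (Novara-2)
First bid not allocated: $74.
Onyx wins 0 unit(s) at $74 each.

Onyx: 0 units, pays $0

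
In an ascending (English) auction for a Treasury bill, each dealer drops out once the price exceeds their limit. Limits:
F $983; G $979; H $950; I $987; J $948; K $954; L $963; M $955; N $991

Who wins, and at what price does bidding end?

Ascending (English) auction: the price rises until one bidder remains; the winner pays the price at which the last rival dropped out.
Limits in order: 991 (N) > 987 (I) > 983 (F) > 979 (G) > 963 (L) > 955 (M) > …
Bidding ends when I exits at $987; N takes it.

N wins at $987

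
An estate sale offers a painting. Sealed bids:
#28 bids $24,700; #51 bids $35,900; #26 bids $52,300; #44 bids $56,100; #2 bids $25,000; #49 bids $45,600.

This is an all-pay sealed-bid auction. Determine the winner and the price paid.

#44 pays $56,100

Rule: the highest bidder wins the item, but every bidder pays their own bid.
Sorting bids: 56,100 (#44) > 52,300 (#26) > 45,600 (#49) > 35,900 (#51) > 25,000 (#2) > 24,700 (#28)
#44 wins with the top bid; all bids are sunk regardless.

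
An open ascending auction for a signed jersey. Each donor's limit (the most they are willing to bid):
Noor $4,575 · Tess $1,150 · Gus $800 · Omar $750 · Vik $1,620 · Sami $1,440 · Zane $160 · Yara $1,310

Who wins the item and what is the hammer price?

Ascending (English) auction: the price rises until one bidder remains; the winner pays the price at which the last rival dropped out.
Limits ranked: 4,575 (Noor) > 1,620 (Vik) > 1,440 (Sami) > 1,310 (Yara) > 1,150 (Tess) > 800 (Gus) > …
Vik is the last rival to drop out, at $1,620; Noor remains and wins at that price.

Noor wins at $1,620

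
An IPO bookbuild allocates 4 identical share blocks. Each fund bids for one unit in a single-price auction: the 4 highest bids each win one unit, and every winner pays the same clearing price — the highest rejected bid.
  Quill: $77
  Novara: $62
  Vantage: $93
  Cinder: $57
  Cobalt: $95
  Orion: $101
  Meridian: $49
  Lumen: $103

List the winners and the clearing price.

Ordering the bids: 103 (Lumen), 101 (Orion), 95 (Cobalt), 93 (Vantage), 77 (Quill), 62 (Novara), …
Top 4: Lumen, Orion, Cobalt, Vantage.
Clearing price = highest rejected bid = $77.

Lumen, Orion, Cobalt, Vantage; each pays $77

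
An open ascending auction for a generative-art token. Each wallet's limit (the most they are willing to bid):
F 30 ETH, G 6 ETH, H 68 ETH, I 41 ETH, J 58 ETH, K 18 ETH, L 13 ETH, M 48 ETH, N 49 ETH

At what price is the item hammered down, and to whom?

Rule: the price rises until one bidder remains; the winner pays the price at which the last rival dropped out.
Limits in order: 68 (H) > 58 (J) > 49 (N) > 48 (M) > 41 (I) > 30 (F) > …
Bidding ends when J exits at 58 ETH; H takes it.

H wins at 58 ETH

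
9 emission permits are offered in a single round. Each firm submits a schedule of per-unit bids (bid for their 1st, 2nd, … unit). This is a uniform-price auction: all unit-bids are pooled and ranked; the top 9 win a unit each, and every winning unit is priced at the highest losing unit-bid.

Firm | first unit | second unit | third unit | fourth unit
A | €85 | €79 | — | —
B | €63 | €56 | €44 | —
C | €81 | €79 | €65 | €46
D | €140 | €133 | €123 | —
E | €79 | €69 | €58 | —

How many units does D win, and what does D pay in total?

D: 3 units, pays €195

Pooled unit-bids ranked (top 9): 140 (D-1), 133 (D-2), 123 (D-3), 85 (A-1), 81 (C-1), 79 (A-2), 79 (C-2), 79 (E-1), 69 (E-2)
The (k+1)-th unit-bid is €65.
D wins 3 unit(s) at €65 each.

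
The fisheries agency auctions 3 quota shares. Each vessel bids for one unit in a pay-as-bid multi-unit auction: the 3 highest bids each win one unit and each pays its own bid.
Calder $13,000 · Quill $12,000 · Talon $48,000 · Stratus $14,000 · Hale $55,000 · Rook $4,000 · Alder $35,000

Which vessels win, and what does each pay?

Ordering the bids: 55,000 (Hale), 48,000 (Talon), 35,000 (Alder), 14,000 (Stratus), 13,000 (Calder), …
Top 3: Hale, Talon, Alder.
Each winner pays its own bid: Hale $55,000, Talon $48,000, Alder $35,000.

Hale $55,000, Talon $48,000, Alder $35,000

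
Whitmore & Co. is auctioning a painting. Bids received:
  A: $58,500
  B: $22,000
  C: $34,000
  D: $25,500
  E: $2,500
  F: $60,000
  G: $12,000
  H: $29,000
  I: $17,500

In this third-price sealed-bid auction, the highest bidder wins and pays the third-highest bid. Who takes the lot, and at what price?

Third-price sealed-bid auction: the highest bidder wins and pays the third-highest bid.
Bids ranked: 60,000 (F) > 58,500 (A) > 34,000 (C) > 29,000 (H) > 25,500 (D) > 22,000 (B) > …
F is highest; pays the third-highest bid, $34,000.

F pays $34,000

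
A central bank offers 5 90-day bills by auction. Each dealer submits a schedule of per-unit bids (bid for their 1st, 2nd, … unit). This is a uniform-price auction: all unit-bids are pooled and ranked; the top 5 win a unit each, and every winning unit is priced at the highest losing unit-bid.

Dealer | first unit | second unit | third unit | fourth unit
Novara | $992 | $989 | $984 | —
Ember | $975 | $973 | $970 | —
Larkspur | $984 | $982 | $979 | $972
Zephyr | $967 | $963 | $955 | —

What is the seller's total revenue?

Total revenue: $4,895

Pooled unit-bids ranked (top 5): 992 (Novara-1), 989 (Novara-2), 984 (Novara-3), 984 (Larkspur-1), 982 (Larkspur-2)
First bid not allocated: $979.
Allocation: Larkspur 2, Novara 3. Every unit priced at $979.
Revenue = 5 × 979 = $4,895.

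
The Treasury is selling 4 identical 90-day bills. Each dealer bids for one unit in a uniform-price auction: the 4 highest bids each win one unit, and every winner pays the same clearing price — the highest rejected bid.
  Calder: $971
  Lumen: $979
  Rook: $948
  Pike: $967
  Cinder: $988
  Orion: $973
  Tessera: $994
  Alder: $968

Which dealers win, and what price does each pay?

Ordering the bids: 994 (Tessera), 988 (Cinder), 979 (Lumen), 973 (Orion), 971 (Calder), 968 (Alder), …
The 4 highest are Tessera, Cinder, Lumen, Orion.
Highest unsuccessful bid: $971 → clearing price.

Tessera, Cinder, Lumen, Orion; each pays $971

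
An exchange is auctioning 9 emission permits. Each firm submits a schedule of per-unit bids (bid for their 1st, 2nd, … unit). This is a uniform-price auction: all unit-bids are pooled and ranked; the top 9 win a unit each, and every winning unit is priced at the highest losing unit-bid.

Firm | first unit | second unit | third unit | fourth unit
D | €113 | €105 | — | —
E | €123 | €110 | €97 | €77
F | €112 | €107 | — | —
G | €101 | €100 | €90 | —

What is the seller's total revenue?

Merging the schedules and taking the best 9: 123 (E-1), 113 (D-1), 112 (F-1), 110 (E-2), 107 (F-2), 105 (D-2), 101 (G-1), 100 (G-2), 97 (E-3)
First bid not allocated: €90.
Allocation: D 2, E 3, F 2, G 2. Every unit priced at €90.
Revenue = 9 × 90 = €810.

Total revenue: €810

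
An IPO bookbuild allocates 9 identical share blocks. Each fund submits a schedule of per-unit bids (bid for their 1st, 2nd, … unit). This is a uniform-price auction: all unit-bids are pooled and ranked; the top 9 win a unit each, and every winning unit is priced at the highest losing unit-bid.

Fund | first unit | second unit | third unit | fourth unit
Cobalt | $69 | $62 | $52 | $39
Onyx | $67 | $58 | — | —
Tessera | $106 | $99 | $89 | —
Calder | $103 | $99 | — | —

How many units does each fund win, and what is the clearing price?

Pooled unit-bids ranked (top 9): 106 (Tessera-1), 103 (Calder-1), 99 (Tessera-2), 99 (Calder-2), 89 (Tessera-3), 69 (Cobalt-1), 67 (Onyx-1), 62 (Cobalt-2), 58 (Onyx-2)
First bid not allocated: $52.
Allocation: Calder 2, Cobalt 2, Onyx 2, Tessera 3.

Calder 2, Cobalt 2, Onyx 2, Tessera 3; clearing price $52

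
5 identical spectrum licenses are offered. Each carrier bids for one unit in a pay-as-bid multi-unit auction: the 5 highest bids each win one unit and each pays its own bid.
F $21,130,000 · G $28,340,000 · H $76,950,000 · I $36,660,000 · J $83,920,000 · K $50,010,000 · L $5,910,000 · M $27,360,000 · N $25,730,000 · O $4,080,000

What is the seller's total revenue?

Sorting: 83,920,000 (J), 76,950,000 (H), 50,010,000 (K), 36,660,000 (I), 28,340,000 (G), 27,360,000 (M), 25,730,000 (N), …
The 5 highest are J, H, K, I, G.
Total revenue = 83,920,000 + 76,950,000 + 50,010,000 + 36,660,000 + 28,340,000 = $275,880,000.

Total revenue: $275,880,000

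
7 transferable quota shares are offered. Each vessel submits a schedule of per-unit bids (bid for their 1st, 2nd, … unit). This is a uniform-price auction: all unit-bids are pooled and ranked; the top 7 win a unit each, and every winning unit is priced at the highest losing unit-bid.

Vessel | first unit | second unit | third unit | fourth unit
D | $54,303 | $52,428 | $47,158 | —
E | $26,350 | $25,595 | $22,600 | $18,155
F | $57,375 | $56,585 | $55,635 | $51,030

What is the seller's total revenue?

Total revenue: $184,450

Pooled unit-bids ranked (top 7): 57,375 (F-1), 56,585 (F-2), 55,635 (F-3), 54,303 (D-1), 52,428 (D-2), 51,030 (F-4), 47,158 (D-3)
First bid not allocated: $26,350.
Allocation: D 3, F 4. Every unit priced at $26,350.
Revenue = 7 × 26,350 = $184,450.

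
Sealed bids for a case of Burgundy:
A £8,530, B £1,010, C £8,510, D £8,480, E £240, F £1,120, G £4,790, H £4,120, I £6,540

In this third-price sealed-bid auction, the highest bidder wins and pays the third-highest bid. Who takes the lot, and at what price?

Third-price sealed-bid auction: the highest bidder wins and pays the third-highest bid.
Sorting bids: 8,530 (A) > 8,510 (C) > 8,480 (D) > 6,540 (I) > 4,790 (G) > 4,120 (H) > …
A is highest; pays the third-highest bid, £8,480.

A pays £8,480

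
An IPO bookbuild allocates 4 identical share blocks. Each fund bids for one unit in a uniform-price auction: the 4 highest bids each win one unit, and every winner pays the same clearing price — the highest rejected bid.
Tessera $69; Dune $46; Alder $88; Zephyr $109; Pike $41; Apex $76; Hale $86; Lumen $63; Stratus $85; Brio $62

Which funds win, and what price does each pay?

Bids ranked high→low: 109 (Zephyr), 88 (Alder), 86 (Hale), 85 (Stratus), 76 (Apex), 69 (Tessera), …
The 4 highest are Zephyr, Alder, Hale, Stratus.
First losing bid is Apex's $76, which sets the uniform price.

Zephyr, Alder, Hale, Stratus; each pays $76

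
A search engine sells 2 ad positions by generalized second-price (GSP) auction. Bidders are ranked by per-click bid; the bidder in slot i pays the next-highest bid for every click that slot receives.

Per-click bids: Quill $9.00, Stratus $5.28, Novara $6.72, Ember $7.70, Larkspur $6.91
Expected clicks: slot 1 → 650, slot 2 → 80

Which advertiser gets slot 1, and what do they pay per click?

Sorting advertisers: $9.00 (Quill) > $7.70 (Ember) > $6.91 (Larkspur) > …
Slot 1 goes to the first-ranked bidder, Quill, who pays the next bid down: $7.70/click.

Quill; $7.70 per click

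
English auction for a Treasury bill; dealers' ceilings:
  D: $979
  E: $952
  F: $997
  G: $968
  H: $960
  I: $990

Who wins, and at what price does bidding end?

F wins at $990

Limits in order: 997 (F) > 990 (I) > 979 (D) > 968 (G) > 960 (H) > 952 (E)
I is the last rival to drop out, at $990; F remains and wins at that price.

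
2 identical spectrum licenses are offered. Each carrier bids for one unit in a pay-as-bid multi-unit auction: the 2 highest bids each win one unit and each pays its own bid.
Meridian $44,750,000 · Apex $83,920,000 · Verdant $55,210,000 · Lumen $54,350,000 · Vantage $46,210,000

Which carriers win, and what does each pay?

Apex $83,920,000, Verdant $55,210,000

Bids ranked high→low: 83,920,000 (Apex), 55,210,000 (Verdant), 54,350,000 (Lumen), 46,210,000 (Vantage), …
Top 2: Apex, Verdant.
Each winner pays its own bid: Apex $83,920,000, Verdant $55,210,000.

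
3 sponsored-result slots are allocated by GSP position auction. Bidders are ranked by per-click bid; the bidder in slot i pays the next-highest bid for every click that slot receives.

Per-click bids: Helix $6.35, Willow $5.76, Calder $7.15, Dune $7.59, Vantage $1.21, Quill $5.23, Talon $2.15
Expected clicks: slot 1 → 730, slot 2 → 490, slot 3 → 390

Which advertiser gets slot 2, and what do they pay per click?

Ranked by bid: $7.59 (Dune) > $7.15 (Calder) > $6.35 (Helix) > $5.76 (Willow) > …
Slot 2 goes to the second-ranked bidder, Calder, who pays the next bid down: $6.35/click.

Calder; $6.35 per click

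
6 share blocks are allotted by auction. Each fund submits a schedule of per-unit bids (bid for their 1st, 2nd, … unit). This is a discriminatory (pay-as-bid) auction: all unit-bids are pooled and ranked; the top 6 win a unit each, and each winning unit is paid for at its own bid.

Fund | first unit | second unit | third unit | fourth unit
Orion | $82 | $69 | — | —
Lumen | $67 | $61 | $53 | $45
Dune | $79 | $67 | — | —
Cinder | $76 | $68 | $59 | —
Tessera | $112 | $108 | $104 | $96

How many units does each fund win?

Dune 1, Orion 1, Tessera 4

Merging the schedules and taking the best 6: 112 (Tessera-1), 108 (Tessera-2), 104 (Tessera-3), 96 (Tessera-4), 82 (Orion-1), 79 (Dune-1)
Next rejected bid: $76 (not a price — pay-as-bid).
Allocation: Dune 1, Orion 1, Tessera 4.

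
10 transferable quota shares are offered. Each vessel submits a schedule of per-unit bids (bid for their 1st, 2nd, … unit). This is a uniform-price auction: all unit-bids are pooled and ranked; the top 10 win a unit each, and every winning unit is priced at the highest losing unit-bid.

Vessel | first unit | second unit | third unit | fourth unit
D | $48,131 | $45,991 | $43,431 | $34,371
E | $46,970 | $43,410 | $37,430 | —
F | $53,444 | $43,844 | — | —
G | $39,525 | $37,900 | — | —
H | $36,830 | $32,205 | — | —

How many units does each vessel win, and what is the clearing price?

All unit-bids, highest first — top 10: 53,444 (F-1), 48,131 (D-1), 46,970 (E-1), 45,991 (D-2), 43,844 (F-2), 43,431 (D-3), 43,410 (E-2), 39,525 (G-1), 37,900 (G-2), 37,430 (E-3)
First bid not allocated: $36,830.
Allocation: D 3, E 3, F 2, G 2.

D 3, E 3, F 2, G 2; clearing price $36,830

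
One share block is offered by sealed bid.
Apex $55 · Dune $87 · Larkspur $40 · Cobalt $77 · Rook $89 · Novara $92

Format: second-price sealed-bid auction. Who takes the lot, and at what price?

Bids in order: 92 (Novara) > 89 (Rook) > 87 (Dune) > 77 (Cobalt) > 55 (Apex) > 40 (Larkspur)
Second-price: Novara pays Rook's bid of $89.

Novara pays $89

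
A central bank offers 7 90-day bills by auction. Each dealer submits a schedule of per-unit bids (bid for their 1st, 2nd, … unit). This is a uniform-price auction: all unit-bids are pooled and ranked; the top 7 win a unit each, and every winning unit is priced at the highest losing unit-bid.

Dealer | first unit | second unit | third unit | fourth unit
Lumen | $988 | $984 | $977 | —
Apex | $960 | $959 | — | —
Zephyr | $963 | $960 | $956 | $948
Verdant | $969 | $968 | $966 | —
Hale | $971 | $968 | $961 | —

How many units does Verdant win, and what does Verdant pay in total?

Verdant: 2 units, pays $1,932

Pooled unit-bids ranked (top 7): 988 (Lumen-1), 984 (Lumen-2), 977 (Lumen-3), 971 (Hale-1), 969 (Verdant-1), 968 (Verdant-2), 968 (Hale-2)
The (k+1)-th unit-bid is $966.
Verdant wins 2 unit(s) at $966 each.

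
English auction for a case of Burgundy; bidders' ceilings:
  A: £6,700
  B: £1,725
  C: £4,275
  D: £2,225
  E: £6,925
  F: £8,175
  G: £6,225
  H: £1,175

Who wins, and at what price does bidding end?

Rule: the price rises until one bidder remains; the winner pays the price at which the last rival dropped out.
Sorting limits: 8,175 (F) > 6,925 (E) > 6,700 (A) > 6,225 (G) > 4,275 (C) > 2,225 (D) > …
E is the last rival to drop out, at £6,925; F remains and wins at that price.

F wins at £6,925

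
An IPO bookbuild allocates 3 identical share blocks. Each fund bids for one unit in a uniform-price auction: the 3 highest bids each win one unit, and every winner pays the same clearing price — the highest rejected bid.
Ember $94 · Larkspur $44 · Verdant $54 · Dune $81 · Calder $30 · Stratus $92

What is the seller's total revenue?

Total revenue: $162

Sorting: 94 (Ember), 92 (Stratus), 81 (Dune), 54 (Verdant), 44 (Larkspur), …
Top 3: Ember, Stratus, Dune.
Highest unsuccessful bid: $54 → clearing price.
Total revenue = 3 × $54 = $162.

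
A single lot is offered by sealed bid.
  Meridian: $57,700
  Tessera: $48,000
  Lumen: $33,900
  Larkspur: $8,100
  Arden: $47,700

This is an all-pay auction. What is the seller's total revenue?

Bids ranked: 57,700 (Meridian) > 48,000 (Tessera) > 47,700 (Arden) > 33,900 (Lumen) > 8,100 (Larkspur)
Meridian wins with the top bid; all bids are sunk regardless.
Every bidder forfeits their bid regardless of winning.
Revenue = 57,700 + 48,000 + 33,900 + 8,100 + 47,700 = $195,400.

Total revenue: $195,400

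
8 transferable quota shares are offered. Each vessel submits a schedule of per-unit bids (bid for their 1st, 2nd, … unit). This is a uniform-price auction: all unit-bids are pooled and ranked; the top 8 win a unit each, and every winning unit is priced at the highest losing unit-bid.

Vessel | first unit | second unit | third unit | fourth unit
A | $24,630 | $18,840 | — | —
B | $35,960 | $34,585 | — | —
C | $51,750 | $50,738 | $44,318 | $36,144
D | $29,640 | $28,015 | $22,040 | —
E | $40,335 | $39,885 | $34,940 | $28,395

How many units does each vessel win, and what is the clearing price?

B 1, C 4, E 3; clearing price $34,585

Pooled unit-bids ranked (top 8): 51,750 (C-1), 50,738 (C-2), 44,318 (C-3), 40,335 (E-1), 39,885 (E-2), 36,144 (C-4), 35,960 (B-1), 34,940 (E-3)
The (k+1)-th unit-bid is $34,585.
Allocation: B 1, C 4, E 3.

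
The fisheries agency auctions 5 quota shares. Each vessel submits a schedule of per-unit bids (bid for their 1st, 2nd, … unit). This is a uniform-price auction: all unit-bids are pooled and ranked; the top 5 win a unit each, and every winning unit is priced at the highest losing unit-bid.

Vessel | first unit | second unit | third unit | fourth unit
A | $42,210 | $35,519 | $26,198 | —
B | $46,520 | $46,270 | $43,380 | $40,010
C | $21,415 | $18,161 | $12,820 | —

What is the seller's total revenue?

Merging the schedules and taking the best 5: 46,520 (B-1), 46,270 (B-2), 43,380 (B-3), 42,210 (A-1), 40,010 (B-4)
The (k+1)-th unit-bid is $35,519.
Allocation: A 1, B 4. Every unit priced at $35,519.
Revenue = 5 × 35,519 = $177,595.

Total revenue: $177,595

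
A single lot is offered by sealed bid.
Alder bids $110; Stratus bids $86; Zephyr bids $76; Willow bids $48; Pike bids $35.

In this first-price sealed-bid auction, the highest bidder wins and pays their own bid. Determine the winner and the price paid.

First-price sealed-bid auction: the highest bidder wins and pays their own bid.
Bids in order: 110 (Alder) > 86 (Stratus) > 76 (Zephyr) > 48 (Willow) > 35 (Pike)
Alder has the highest bid and pays exactly that: $110.

Alder pays $110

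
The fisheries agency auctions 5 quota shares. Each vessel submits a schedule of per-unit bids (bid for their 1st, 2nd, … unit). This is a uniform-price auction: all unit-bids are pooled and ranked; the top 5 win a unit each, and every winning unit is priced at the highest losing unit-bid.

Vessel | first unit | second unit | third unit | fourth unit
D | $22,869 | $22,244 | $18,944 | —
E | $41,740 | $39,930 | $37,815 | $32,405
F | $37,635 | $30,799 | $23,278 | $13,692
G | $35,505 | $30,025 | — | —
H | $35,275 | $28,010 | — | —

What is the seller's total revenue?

All unit-bids, highest first — top 5: 41,740 (E-1), 39,930 (E-2), 37,815 (E-3), 37,635 (F-1), 35,505 (G-1)
First bid not allocated: $35,275.
Allocation: E 3, F 1, G 1. Every unit priced at $35,275.
Revenue = 5 × 35,275 = $176,375.

Total revenue: $176,375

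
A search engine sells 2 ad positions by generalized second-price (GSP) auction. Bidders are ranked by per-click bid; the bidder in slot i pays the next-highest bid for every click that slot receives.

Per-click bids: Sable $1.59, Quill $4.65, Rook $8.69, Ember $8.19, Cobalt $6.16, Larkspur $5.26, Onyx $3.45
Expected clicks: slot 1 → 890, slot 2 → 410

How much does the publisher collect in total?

Total revenue: $9814.70

Ranked by bid: $8.69 (Rook) > $8.19 (Ember) > $6.16 (Cobalt) > …
Slot 1: Rook pays $8.19 × 890 = $7289.10
Slot 2: Ember pays $6.16 × 410 = $2525.60
Total = $9814.70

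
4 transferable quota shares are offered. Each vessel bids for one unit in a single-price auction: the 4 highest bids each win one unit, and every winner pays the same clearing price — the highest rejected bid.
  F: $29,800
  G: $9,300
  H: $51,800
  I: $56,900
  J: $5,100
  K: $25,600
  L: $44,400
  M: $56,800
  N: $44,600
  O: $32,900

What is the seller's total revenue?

Total revenue: $177,600

Bids ranked high→low: 56,900 (I), 56,800 (M), 51,800 (H), 44,600 (N), 44,400 (L), 32,900 (O), …
Top 4: I, M, H, N.
Highest unsuccessful bid: $44,400 → clearing price.
Total revenue = 4 × $44,400 = $177,600.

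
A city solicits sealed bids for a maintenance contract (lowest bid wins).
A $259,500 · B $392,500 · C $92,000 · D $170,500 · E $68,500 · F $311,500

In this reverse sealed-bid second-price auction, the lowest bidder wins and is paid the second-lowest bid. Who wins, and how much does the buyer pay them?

E is paid $92,000

Bids in order: 68,500 (E) < 92,000 (C) < 170,500 (D) < 259,500 (A) < 311,500 (F) < 392,500 (B)
E wins with the lowest bid; price is set by the runner-up at $92,000.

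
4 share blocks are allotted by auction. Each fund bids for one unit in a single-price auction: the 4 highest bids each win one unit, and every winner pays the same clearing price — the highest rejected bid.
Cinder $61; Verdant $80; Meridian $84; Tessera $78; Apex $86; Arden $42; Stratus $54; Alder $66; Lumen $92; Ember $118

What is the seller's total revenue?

Sorting: 118 (Ember), 92 (Lumen), 86 (Apex), 84 (Meridian), 80 (Verdant), 78 (Tessera), …
The 4 highest are Ember, Lumen, Apex, Meridian.
Clearing price = highest rejected bid = $80.
Total revenue = 4 × $80 = $320.

Total revenue: $320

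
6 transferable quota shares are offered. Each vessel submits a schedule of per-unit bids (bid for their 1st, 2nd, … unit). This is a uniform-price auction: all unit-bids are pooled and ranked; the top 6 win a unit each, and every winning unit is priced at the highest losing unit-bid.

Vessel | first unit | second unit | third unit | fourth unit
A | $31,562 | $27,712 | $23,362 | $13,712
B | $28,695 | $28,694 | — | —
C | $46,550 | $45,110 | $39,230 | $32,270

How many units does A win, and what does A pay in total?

Merging the schedules and taking the best 6: 46,550 (C-1), 45,110 (C-2), 39,230 (C-3), 32,270 (C-4), 31,562 (A-1), 28,695 (B-1)
First bid not allocated: $28,694.
A wins 1 unit(s) at $28,694 each.

A: 1 unit, pays $28,694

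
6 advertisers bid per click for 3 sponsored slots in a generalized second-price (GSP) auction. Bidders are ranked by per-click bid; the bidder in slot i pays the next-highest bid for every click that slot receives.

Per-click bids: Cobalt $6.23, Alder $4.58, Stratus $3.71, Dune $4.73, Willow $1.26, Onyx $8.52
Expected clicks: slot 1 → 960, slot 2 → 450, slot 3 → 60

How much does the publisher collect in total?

Ranked by bid: $8.52 (Onyx) > $6.23 (Cobalt) > $4.73 (Dune) > $4.58 (Alder) > …
Slot 1: Onyx pays $6.23 × 960 = $5980.80
Slot 2: Cobalt pays $4.73 × 450 = $2128.50
Slot 3: Dune pays $4.58 × 60 = $274.80
Total = $8384.10

Total revenue: $8384.10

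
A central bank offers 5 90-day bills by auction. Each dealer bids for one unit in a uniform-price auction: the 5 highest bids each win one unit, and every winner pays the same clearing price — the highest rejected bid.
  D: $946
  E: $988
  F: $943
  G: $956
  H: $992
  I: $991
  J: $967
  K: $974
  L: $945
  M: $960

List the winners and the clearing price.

H, I, E, K, J; each pays $960

Ordering the bids: 992 (H), 991 (I), 988 (E), 974 (K), 967 (J), 960 (M), 956 (G), …
The 5 highest are H, I, E, K, J.
Clearing price = highest rejected bid = $960.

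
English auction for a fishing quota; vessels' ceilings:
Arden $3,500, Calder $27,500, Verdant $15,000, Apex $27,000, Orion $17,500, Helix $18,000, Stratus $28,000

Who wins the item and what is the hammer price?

Stratus wins at $27,500

Sorting limits: 28,000 (Stratus) > 27,500 (Calder) > 27,000 (Apex) > 18,000 (Helix) > 17,500 (Orion) > 15,000 (Verdant) > …
Calder is the last rival to drop out, at $27,500; Stratus remains and wins at that price.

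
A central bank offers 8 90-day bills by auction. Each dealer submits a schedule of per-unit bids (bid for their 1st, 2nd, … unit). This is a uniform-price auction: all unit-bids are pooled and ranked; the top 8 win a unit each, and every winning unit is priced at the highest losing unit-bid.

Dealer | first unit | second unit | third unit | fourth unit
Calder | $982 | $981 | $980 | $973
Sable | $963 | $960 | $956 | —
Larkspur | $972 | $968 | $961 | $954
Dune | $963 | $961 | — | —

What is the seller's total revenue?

Total revenue: $7,688

Merging the schedules and taking the best 8: 982 (Calder-1), 981 (Calder-2), 980 (Calder-3), 973 (Calder-4), 972 (Larkspur-1), 968 (Larkspur-2), 963 (Sable-1), 963 (Dune-1)
First bid not allocated: $961.
Allocation: Calder 4, Dune 1, Larkspur 2, Sable 1. Every unit priced at $961.
Revenue = 8 × 961 = $7,688.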